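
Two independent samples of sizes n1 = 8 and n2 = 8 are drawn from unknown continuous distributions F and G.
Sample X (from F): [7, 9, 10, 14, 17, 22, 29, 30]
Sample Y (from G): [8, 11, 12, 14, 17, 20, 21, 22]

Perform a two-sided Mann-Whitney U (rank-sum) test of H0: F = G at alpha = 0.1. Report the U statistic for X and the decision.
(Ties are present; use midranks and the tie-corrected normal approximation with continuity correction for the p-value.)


Step 1: Combine and sort all 16 observations; assign midranks.
sorted (value, group): (7,X), (8,Y), (9,X), (10,X), (11,Y), (12,Y), (14,X), (14,Y), (17,X), (17,Y), (20,Y), (21,Y), (22,X), (22,Y), (29,X), (30,X)
ranks: 7->1, 8->2, 9->3, 10->4, 11->5, 12->6, 14->7.5, 14->7.5, 17->9.5, 17->9.5, 20->11, 21->12, 22->13.5, 22->13.5, 29->15, 30->16
Step 2: Rank sum for X: R1 = 1 + 3 + 4 + 7.5 + 9.5 + 13.5 + 15 + 16 = 69.5.
Step 3: U_X = R1 - n1(n1+1)/2 = 69.5 - 8*9/2 = 69.5 - 36 = 33.5.
       U_Y = n1*n2 - U_X = 64 - 33.5 = 30.5.
Step 4: Ties are present, so use the tie-corrected normal approximation (with continuity correction) for the p-value.
Step 5: p-value = 0.916175; compare to alpha = 0.1. fail to reject H0.

U_X = 33.5, p = 0.916175, fail to reject H0 at alpha = 0.1.


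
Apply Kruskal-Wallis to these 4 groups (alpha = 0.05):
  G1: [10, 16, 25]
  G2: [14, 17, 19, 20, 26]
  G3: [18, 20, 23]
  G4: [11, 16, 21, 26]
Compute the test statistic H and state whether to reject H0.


Step 1: Combine all N = 15 observations and assign midranks.
sorted (value, group, rank): (10,G1,1), (11,G4,2), (14,G2,3), (16,G1,4.5), (16,G4,4.5), (17,G2,6), (18,G3,7), (19,G2,8), (20,G2,9.5), (20,G3,9.5), (21,G4,11), (23,G3,12), (25,G1,13), (26,G2,14.5), (26,G4,14.5)
Step 2: Sum ranks within each group.
R_1 = 18.5 (n_1 = 3)
R_2 = 41 (n_2 = 5)
R_3 = 28.5 (n_3 = 3)
R_4 = 32 (n_4 = 4)
Step 3: H = 12/(N(N+1)) * sum(R_i^2/n_i) - 3(N+1)
     = 12/(15*16) * (18.5^2/3 + 41^2/5 + 28.5^2/3 + 32^2/4) - 3*16
     = 0.050000 * 977.033 - 48
     = 0.851667.
Step 4: Ties present; correction factor C = 1 - 18/(15^3 - 15) = 0.994643. Corrected H = 0.851667 / 0.994643 = 0.856254.
Step 5: Under H0, H ~ chi^2(3); p-value = 0.835970.
Step 6: alpha = 0.05. fail to reject H0.

H = 0.8563, df = 3, p = 0.835970, fail to reject H0.


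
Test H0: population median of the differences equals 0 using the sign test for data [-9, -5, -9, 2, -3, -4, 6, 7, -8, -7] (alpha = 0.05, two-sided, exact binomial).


Step 1: Discard zero differences. Original n = 10; n_eff = number of nonzero differences = 10.
Nonzero differences (with sign): -9, -5, -9, +2, -3, -4, +6, +7, -8, -7
Step 2: Count signs: positive = 3, negative = 7.
Step 3: Under H0: P(positive) = 0.5, so the number of positives S ~ Bin(10, 0.5).
Step 4: Two-sided exact p-value = sum of Bin(10,0.5) probabilities at or below the observed probability = 0.343750.
Step 5: alpha = 0.05. fail to reject H0.

n_eff = 10, pos = 3, neg = 7, p = 0.343750, fail to reject H0.


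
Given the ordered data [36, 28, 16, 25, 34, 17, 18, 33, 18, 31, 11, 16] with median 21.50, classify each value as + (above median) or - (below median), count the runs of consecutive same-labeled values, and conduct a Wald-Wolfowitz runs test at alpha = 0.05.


Step 1: Compute median = 21.50; label A = above, B = below.
Labels in order: AABAABBABABB  (n_A = 6, n_B = 6)
Step 2: Count runs R = 8.
Step 3: Under H0 (random ordering), E[R] = 2*n_A*n_B/(n_A+n_B) + 1 = 2*6*6/12 + 1 = 7.0000.
        Var[R] = 2*n_A*n_B*(2*n_A*n_B - n_A - n_B) / ((n_A+n_B)^2 * (n_A+n_B-1)) = 4320/1584 = 2.7273.
        SD[R] = 1.6514.
Step 4: Continuity-corrected z = (R - 0.5 - E[R]) / SD[R] = (8 - 0.5 - 7.0000) / 1.6514 = 0.3028.
Step 5: Two-sided p-value via normal approximation = 2*(1 - Phi(|z|)) = 0.762069.
Step 6: alpha = 0.05. fail to reject H0.

R = 8, z = 0.3028, p = 0.762069, fail to reject H0.


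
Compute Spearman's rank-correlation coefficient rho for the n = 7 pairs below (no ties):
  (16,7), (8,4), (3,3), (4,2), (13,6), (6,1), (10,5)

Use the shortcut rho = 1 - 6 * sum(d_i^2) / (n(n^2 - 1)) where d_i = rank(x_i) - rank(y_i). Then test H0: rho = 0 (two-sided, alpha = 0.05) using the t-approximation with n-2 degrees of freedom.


Step 1: Rank x and y separately (midranks; no ties here).
rank(x): 16->7, 8->4, 3->1, 4->2, 13->6, 6->3, 10->5
rank(y): 7->7, 4->4, 3->3, 2->2, 6->6, 1->1, 5->5
Step 2: d_i = R_x(i) - R_y(i); compute d_i^2.
  (7-7)^2=0, (4-4)^2=0, (1-3)^2=4, (2-2)^2=0, (6-6)^2=0, (3-1)^2=4, (5-5)^2=0
sum(d^2) = 8.
Step 3: rho = 1 - 6*8 / (7*(7^2 - 1)) = 1 - 48/336 = 0.857143.
Step 4: Under H0, t = rho * sqrt((n-2)/(1-rho^2)) = 3.7210 ~ t(5).
Step 5: Two-sided p-value from the t-distribution with 5 df = 0.013697.
Step 6: alpha = 0.05. reject H0.

rho = 0.8571, p = 0.013697, reject H0 at alpha = 0.05.


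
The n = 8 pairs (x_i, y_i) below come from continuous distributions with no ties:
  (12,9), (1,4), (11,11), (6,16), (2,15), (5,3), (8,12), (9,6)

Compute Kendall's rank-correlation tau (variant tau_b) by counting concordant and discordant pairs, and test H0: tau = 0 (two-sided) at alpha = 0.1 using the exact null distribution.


Step 1: Enumerate the 28 unordered pairs (i,j) with i<j and classify each by sign(x_j-x_i) * sign(y_j-y_i).
  (1,2):dx=-11,dy=-5->C; (1,3):dx=-1,dy=+2->D; (1,4):dx=-6,dy=+7->D; (1,5):dx=-10,dy=+6->D
  (1,6):dx=-7,dy=-6->C; (1,7):dx=-4,dy=+3->D; (1,8):dx=-3,dy=-3->C; (2,3):dx=+10,dy=+7->C
  (2,4):dx=+5,dy=+12->C; (2,5):dx=+1,dy=+11->C; (2,6):dx=+4,dy=-1->D; (2,7):dx=+7,dy=+8->C
  (2,8):dx=+8,dy=+2->C; (3,4):dx=-5,dy=+5->D; (3,5):dx=-9,dy=+4->D; (3,6):dx=-6,dy=-8->C
  (3,7):dx=-3,dy=+1->D; (3,8):dx=-2,dy=-5->C; (4,5):dx=-4,dy=-1->C; (4,6):dx=-1,dy=-13->C
  (4,7):dx=+2,dy=-4->D; (4,8):dx=+3,dy=-10->D; (5,6):dx=+3,dy=-12->D; (5,7):dx=+6,dy=-3->D
  (5,8):dx=+7,dy=-9->D; (6,7):dx=+3,dy=+9->C; (6,8):dx=+4,dy=+3->C; (7,8):dx=+1,dy=-6->D
Step 2: C = 14, D = 14, total pairs = 28.
Step 3: tau = (C - D)/(n(n-1)/2) = (14 - 14)/28 = 0.000000.
Step 4: Exact two-sided p-value (enumerate n! = 40320 permutations of y under H0): p = 1.000000.
Step 5: alpha = 0.1. fail to reject H0.

tau_b = 0.0000 (C=14, D=14), p = 1.000000, fail to reject H0.


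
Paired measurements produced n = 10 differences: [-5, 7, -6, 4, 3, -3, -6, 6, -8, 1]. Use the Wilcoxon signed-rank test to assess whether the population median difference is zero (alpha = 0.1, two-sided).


Step 1: Drop any zero differences (none here) and take |d_i|.
|d| = [5, 7, 6, 4, 3, 3, 6, 6, 8, 1]
Step 2: Midrank |d_i| (ties get averaged ranks).
ranks: |5|->5, |7|->9, |6|->7, |4|->4, |3|->2.5, |3|->2.5, |6|->7, |6|->7, |8|->10, |1|->1
Step 3: Attach original signs; sum ranks with positive sign and with negative sign.
W+ = 9 + 4 + 2.5 + 7 + 1 = 23.5
W- = 5 + 7 + 2.5 + 7 + 10 = 31.5
(Check: W+ + W- = 55 should equal n(n+1)/2 = 55.)
Step 4: Test statistic W = min(W+, W-) = 23.5.
Step 5: Ties in |d|, so use the tie-corrected normal approximation.
        E[W] = n(n+1)/4 = 10*11/4 = 27.5.
        Tie groups: |d|=3 (t=2), |d|=6 (t=3); sum(t^3 - t) = 30.
        Var[W] = n(n+1)(2n+1)/24 - sum(t^3-t)/48 = 2310/24 - 30/48 = 95.625.
        z = (W - E[W]) / sqrt(Var[W]) = (23.5 - 27.5) / 9.7788 = -0.4090.
        Two-sided p = 2*Phi(z) = 0.682504.
Step 6: alpha = 0.1. fail to reject H0.

W+ = 23.5, W- = 31.5, W = min = 23.5, p = 0.682504, fail to reject H0.


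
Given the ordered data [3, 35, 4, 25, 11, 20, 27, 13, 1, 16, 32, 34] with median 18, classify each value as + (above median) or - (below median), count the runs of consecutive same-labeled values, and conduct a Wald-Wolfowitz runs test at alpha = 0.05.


Step 1: Compute median = 18; label A = above, B = below.
Labels in order: BABABAABBBAA  (n_A = 6, n_B = 6)
Step 2: Count runs R = 8.
Step 3: Under H0 (random ordering), E[R] = 2*n_A*n_B/(n_A+n_B) + 1 = 2*6*6/12 + 1 = 7.0000.
        Var[R] = 2*n_A*n_B*(2*n_A*n_B - n_A - n_B) / ((n_A+n_B)^2 * (n_A+n_B-1)) = 4320/1584 = 2.7273.
        SD[R] = 1.6514.
Step 4: Continuity-corrected z = (R - 0.5 - E[R]) / SD[R] = (8 - 0.5 - 7.0000) / 1.6514 = 0.3028.
Step 5: Two-sided p-value via normal approximation = 2*(1 - Phi(|z|)) = 0.762069.
Step 6: alpha = 0.05. fail to reject H0.

R = 8, z = 0.3028, p = 0.762069, fail to reject H0.


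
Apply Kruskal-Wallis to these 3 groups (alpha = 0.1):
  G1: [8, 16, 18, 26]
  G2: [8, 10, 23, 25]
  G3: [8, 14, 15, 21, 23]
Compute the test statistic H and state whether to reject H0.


Step 1: Combine all N = 13 observations and assign midranks.
sorted (value, group, rank): (8,G1,2), (8,G2,2), (8,G3,2), (10,G2,4), (14,G3,5), (15,G3,6), (16,G1,7), (18,G1,8), (21,G3,9), (23,G2,10.5), (23,G3,10.5), (25,G2,12), (26,G1,13)
Step 2: Sum ranks within each group.
R_1 = 30 (n_1 = 4)
R_2 = 28.5 (n_2 = 4)
R_3 = 32.5 (n_3 = 5)
Step 3: H = 12/(N(N+1)) * sum(R_i^2/n_i) - 3(N+1)
     = 12/(13*14) * (30^2/4 + 28.5^2/4 + 32.5^2/5) - 3*14
     = 0.065934 * 639.312 - 42
     = 0.152473.
Step 4: Ties present; correction factor C = 1 - 30/(13^3 - 13) = 0.986264. Corrected H = 0.152473 / 0.986264 = 0.154596.
Step 5: Under H0, H ~ chi^2(2); p-value = 0.925614.
Step 6: alpha = 0.1. fail to reject H0.

H = 0.1546, df = 2, p = 0.925614, fail to reject H0.


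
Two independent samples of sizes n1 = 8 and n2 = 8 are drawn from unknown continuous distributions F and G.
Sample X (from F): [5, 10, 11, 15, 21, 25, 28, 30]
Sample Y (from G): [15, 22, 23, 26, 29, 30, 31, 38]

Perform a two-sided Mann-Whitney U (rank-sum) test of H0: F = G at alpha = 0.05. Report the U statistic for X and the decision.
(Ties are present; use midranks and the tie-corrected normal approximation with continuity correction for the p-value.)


Step 1: Combine and sort all 16 observations; assign midranks.
sorted (value, group): (5,X), (10,X), (11,X), (15,X), (15,Y), (21,X), (22,Y), (23,Y), (25,X), (26,Y), (28,X), (29,Y), (30,X), (30,Y), (31,Y), (38,Y)
ranks: 5->1, 10->2, 11->3, 15->4.5, 15->4.5, 21->6, 22->7, 23->8, 25->9, 26->10, 28->11, 29->12, 30->13.5, 30->13.5, 31->15, 38->16
Step 2: Rank sum for X: R1 = 1 + 2 + 3 + 4.5 + 6 + 9 + 11 + 13.5 = 50.
Step 3: U_X = R1 - n1(n1+1)/2 = 50 - 8*9/2 = 50 - 36 = 14.
       U_Y = n1*n2 - U_X = 64 - 14 = 50.
Step 4: Ties are present, so use the tie-corrected normal approximation (with continuity correction) for the p-value.
Step 5: p-value = 0.065684; compare to alpha = 0.05. fail to reject H0.

U_X = 14, p = 0.065684, fail to reject H0 at alpha = 0.05.


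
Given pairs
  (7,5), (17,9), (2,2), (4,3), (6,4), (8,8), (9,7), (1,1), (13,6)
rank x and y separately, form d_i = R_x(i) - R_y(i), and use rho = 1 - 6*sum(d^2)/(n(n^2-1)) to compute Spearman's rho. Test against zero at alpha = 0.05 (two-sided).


Step 1: Rank x and y separately (midranks; no ties here).
rank(x): 7->5, 17->9, 2->2, 4->3, 6->4, 8->6, 9->7, 1->1, 13->8
rank(y): 5->5, 9->9, 2->2, 3->3, 4->4, 8->8, 7->7, 1->1, 6->6
Step 2: d_i = R_x(i) - R_y(i); compute d_i^2.
  (5-5)^2=0, (9-9)^2=0, (2-2)^2=0, (3-3)^2=0, (4-4)^2=0, (6-8)^2=4, (7-7)^2=0, (1-1)^2=0, (8-6)^2=4
sum(d^2) = 8.
Step 3: rho = 1 - 6*8 / (9*(9^2 - 1)) = 1 - 48/720 = 0.933333.
Step 4: Under H0, t = rho * sqrt((n-2)/(1-rho^2)) = 6.8783 ~ t(7).
Step 5: Two-sided p-value from the t-distribution with 7 df = 0.000236.
Step 6: alpha = 0.05. reject H0.

rho = 0.9333, p = 0.000236, reject H0 at alpha = 0.05.


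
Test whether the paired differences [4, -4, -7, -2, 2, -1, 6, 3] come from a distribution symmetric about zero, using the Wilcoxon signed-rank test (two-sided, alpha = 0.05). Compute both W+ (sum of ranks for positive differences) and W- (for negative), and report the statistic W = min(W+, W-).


Step 1: Drop any zero differences (none here) and take |d_i|.
|d| = [4, 4, 7, 2, 2, 1, 6, 3]
Step 2: Midrank |d_i| (ties get averaged ranks).
ranks: |4|->5.5, |4|->5.5, |7|->8, |2|->2.5, |2|->2.5, |1|->1, |6|->7, |3|->4
Step 3: Attach original signs; sum ranks with positive sign and with negative sign.
W+ = 5.5 + 2.5 + 7 + 4 = 19
W- = 5.5 + 8 + 2.5 + 1 = 17
(Check: W+ + W- = 36 should equal n(n+1)/2 = 36.)
Step 4: Test statistic W = min(W+, W-) = 17.
Step 5: Ties in |d|, so use the tie-corrected normal approximation.
        E[W] = n(n+1)/4 = 8*9/4 = 18.
        Tie groups: |d|=2 (t=2), |d|=4 (t=2); sum(t^3 - t) = 12.
        Var[W] = n(n+1)(2n+1)/24 - sum(t^3-t)/48 = 1224/24 - 12/48 = 50.75.
        z = (W - E[W]) / sqrt(Var[W]) = (17 - 18) / 7.1239 = -0.1404.
        Two-sided p = 2*Phi(z) = 0.888366.
Step 6: alpha = 0.05. fail to reject H0.

W+ = 19, W- = 17, W = min = 17, p = 0.888366, fail to reject H0.


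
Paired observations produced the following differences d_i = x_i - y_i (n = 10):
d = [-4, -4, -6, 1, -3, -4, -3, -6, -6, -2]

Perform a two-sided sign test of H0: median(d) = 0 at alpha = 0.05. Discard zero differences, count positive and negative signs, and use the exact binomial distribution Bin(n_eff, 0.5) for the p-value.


Step 1: Discard zero differences. Original n = 10; n_eff = number of nonzero differences = 10.
Nonzero differences (with sign): -4, -4, -6, +1, -3, -4, -3, -6, -6, -2
Step 2: Count signs: positive = 1, negative = 9.
Step 3: Under H0: P(positive) = 0.5, so the number of positives S ~ Bin(10, 0.5).
Step 4: Two-sided exact p-value = sum of Bin(10,0.5) probabilities at or below the observed probability = 0.021484.
Step 5: alpha = 0.05. reject H0.

n_eff = 10, pos = 1, neg = 9, p = 0.021484, reject H0.


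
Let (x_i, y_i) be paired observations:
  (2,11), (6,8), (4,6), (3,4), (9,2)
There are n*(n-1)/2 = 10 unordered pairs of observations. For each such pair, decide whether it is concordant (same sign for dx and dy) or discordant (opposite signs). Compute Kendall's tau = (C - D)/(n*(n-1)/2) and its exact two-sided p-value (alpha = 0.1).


Step 1: Enumerate the 10 unordered pairs (i,j) with i<j and classify each by sign(x_j-x_i) * sign(y_j-y_i).
  (1,2):dx=+4,dy=-3->D; (1,3):dx=+2,dy=-5->D; (1,4):dx=+1,dy=-7->D; (1,5):dx=+7,dy=-9->D
  (2,3):dx=-2,dy=-2->C; (2,4):dx=-3,dy=-4->C; (2,5):dx=+3,dy=-6->D; (3,4):dx=-1,dy=-2->C
  (3,5):dx=+5,dy=-4->D; (4,5):dx=+6,dy=-2->D
Step 2: C = 3, D = 7, total pairs = 10.
Step 3: tau = (C - D)/(n(n-1)/2) = (3 - 7)/10 = -0.400000.
Step 4: Exact two-sided p-value (enumerate n! = 120 permutations of y under H0): p = 0.483333.
Step 5: alpha = 0.1. fail to reject H0.

tau_b = -0.4000 (C=3, D=7), p = 0.483333, fail to reject H0.


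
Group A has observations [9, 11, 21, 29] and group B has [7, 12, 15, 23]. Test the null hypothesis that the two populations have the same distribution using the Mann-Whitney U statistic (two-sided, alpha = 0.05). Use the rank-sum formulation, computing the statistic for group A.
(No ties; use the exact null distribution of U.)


Step 1: Combine and sort all 8 observations; assign midranks.
sorted (value, group): (7,Y), (9,X), (11,X), (12,Y), (15,Y), (21,X), (23,Y), (29,X)
ranks: 7->1, 9->2, 11->3, 12->4, 15->5, 21->6, 23->7, 29->8
Step 2: Rank sum for X: R1 = 2 + 3 + 6 + 8 = 19.
Step 3: U_X = R1 - n1(n1+1)/2 = 19 - 4*5/2 = 19 - 10 = 9.
       U_Y = n1*n2 - U_X = 16 - 9 = 7.
Step 4: No ties, so the exact null distribution of U (based on enumerating the C(8,4) = 70 equally likely rank assignments) gives the two-sided p-value.
Step 5: p-value = 0.885714; compare to alpha = 0.05. fail to reject H0.

U_X = 9, p = 0.885714, fail to reject H0 at alpha = 0.05.


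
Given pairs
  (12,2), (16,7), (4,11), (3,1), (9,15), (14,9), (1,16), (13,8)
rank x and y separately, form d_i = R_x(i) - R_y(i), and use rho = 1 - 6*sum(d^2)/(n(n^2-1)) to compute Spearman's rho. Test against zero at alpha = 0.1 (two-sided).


Step 1: Rank x and y separately (midranks; no ties here).
rank(x): 12->5, 16->8, 4->3, 3->2, 9->4, 14->7, 1->1, 13->6
rank(y): 2->2, 7->3, 11->6, 1->1, 15->7, 9->5, 16->8, 8->4
Step 2: d_i = R_x(i) - R_y(i); compute d_i^2.
  (5-2)^2=9, (8-3)^2=25, (3-6)^2=9, (2-1)^2=1, (4-7)^2=9, (7-5)^2=4, (1-8)^2=49, (6-4)^2=4
sum(d^2) = 110.
Step 3: rho = 1 - 6*110 / (8*(8^2 - 1)) = 1 - 660/504 = -0.309524.
Step 4: Under H0, t = rho * sqrt((n-2)/(1-rho^2)) = -0.7973 ~ t(6).
Step 5: Two-sided p-value from the t-distribution with 6 df = 0.455645.
Step 6: alpha = 0.1. fail to reject H0.

rho = -0.3095, p = 0.455645, fail to reject H0 at alpha = 0.1.


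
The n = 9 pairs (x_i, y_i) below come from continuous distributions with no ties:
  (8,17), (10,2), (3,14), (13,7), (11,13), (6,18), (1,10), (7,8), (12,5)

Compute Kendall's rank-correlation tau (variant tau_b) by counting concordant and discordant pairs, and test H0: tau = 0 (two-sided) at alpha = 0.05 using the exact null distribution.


Step 1: Enumerate the 36 unordered pairs (i,j) with i<j and classify each by sign(x_j-x_i) * sign(y_j-y_i).
  (1,2):dx=+2,dy=-15->D; (1,3):dx=-5,dy=-3->C; (1,4):dx=+5,dy=-10->D; (1,5):dx=+3,dy=-4->D
  (1,6):dx=-2,dy=+1->D; (1,7):dx=-7,dy=-7->C; (1,8):dx=-1,dy=-9->C; (1,9):dx=+4,dy=-12->D
  (2,3):dx=-7,dy=+12->D; (2,4):dx=+3,dy=+5->C; (2,5):dx=+1,dy=+11->C; (2,6):dx=-4,dy=+16->D
  (2,7):dx=-9,dy=+8->D; (2,8):dx=-3,dy=+6->D; (2,9):dx=+2,dy=+3->C; (3,4):dx=+10,dy=-7->D
  (3,5):dx=+8,dy=-1->D; (3,6):dx=+3,dy=+4->C; (3,7):dx=-2,dy=-4->C; (3,8):dx=+4,dy=-6->D
  (3,9):dx=+9,dy=-9->D; (4,5):dx=-2,dy=+6->D; (4,6):dx=-7,dy=+11->D; (4,7):dx=-12,dy=+3->D
  (4,8):dx=-6,dy=+1->D; (4,9):dx=-1,dy=-2->C; (5,6):dx=-5,dy=+5->D; (5,7):dx=-10,dy=-3->C
  (5,8):dx=-4,dy=-5->C; (5,9):dx=+1,dy=-8->D; (6,7):dx=-5,dy=-8->C; (6,8):dx=+1,dy=-10->D
  (6,9):dx=+6,dy=-13->D; (7,8):dx=+6,dy=-2->D; (7,9):dx=+11,dy=-5->D; (8,9):dx=+5,dy=-3->D
Step 2: C = 12, D = 24, total pairs = 36.
Step 3: tau = (C - D)/(n(n-1)/2) = (12 - 24)/36 = -0.333333.
Step 4: Exact two-sided p-value (enumerate n! = 362880 permutations of y under H0): p = 0.259518.
Step 5: alpha = 0.05. fail to reject H0.

tau_b = -0.3333 (C=12, D=24), p = 0.259518, fail to reject H0.


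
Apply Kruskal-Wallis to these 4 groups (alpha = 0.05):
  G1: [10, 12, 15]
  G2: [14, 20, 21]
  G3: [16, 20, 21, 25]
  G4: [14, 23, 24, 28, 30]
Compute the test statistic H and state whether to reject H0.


Step 1: Combine all N = 15 observations and assign midranks.
sorted (value, group, rank): (10,G1,1), (12,G1,2), (14,G2,3.5), (14,G4,3.5), (15,G1,5), (16,G3,6), (20,G2,7.5), (20,G3,7.5), (21,G2,9.5), (21,G3,9.5), (23,G4,11), (24,G4,12), (25,G3,13), (28,G4,14), (30,G4,15)
Step 2: Sum ranks within each group.
R_1 = 8 (n_1 = 3)
R_2 = 20.5 (n_2 = 3)
R_3 = 36 (n_3 = 4)
R_4 = 55.5 (n_4 = 5)
Step 3: H = 12/(N(N+1)) * sum(R_i^2/n_i) - 3(N+1)
     = 12/(15*16) * (8^2/3 + 20.5^2/3 + 36^2/4 + 55.5^2/5) - 3*16
     = 0.050000 * 1101.47 - 48
     = 7.073333.
Step 4: Ties present; correction factor C = 1 - 18/(15^3 - 15) = 0.994643. Corrected H = 7.073333 / 0.994643 = 7.111430.
Step 5: Under H0, H ~ chi^2(3); p-value = 0.068430.
Step 6: alpha = 0.05. fail to reject H0.

H = 7.1114, df = 3, p = 0.068430, fail to reject H0.


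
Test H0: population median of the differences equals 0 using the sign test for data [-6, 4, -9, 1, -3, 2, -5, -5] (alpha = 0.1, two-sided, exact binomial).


Step 1: Discard zero differences. Original n = 8; n_eff = number of nonzero differences = 8.
Nonzero differences (with sign): -6, +4, -9, +1, -3, +2, -5, -5
Step 2: Count signs: positive = 3, negative = 5.
Step 3: Under H0: P(positive) = 0.5, so the number of positives S ~ Bin(8, 0.5).
Step 4: Two-sided exact p-value = sum of Bin(8,0.5) probabilities at or below the observed probability = 0.726562.
Step 5: alpha = 0.1. fail to reject H0.

n_eff = 8, pos = 3, neg = 5, p = 0.726562, fail to reject H0.


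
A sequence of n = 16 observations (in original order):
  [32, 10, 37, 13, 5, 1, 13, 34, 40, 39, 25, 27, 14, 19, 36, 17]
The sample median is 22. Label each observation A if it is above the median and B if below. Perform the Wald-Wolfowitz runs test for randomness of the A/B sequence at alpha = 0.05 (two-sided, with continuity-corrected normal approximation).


Step 1: Compute median = 22; label A = above, B = below.
Labels in order: ABABBBBAAAAABBAB  (n_A = 8, n_B = 8)
Step 2: Count runs R = 8.
Step 3: Under H0 (random ordering), E[R] = 2*n_A*n_B/(n_A+n_B) + 1 = 2*8*8/16 + 1 = 9.0000.
        Var[R] = 2*n_A*n_B*(2*n_A*n_B - n_A - n_B) / ((n_A+n_B)^2 * (n_A+n_B-1)) = 14336/3840 = 3.7333.
        SD[R] = 1.9322.
Step 4: Continuity-corrected z = (R + 0.5 - E[R]) / SD[R] = (8 + 0.5 - 9.0000) / 1.9322 = -0.2588.
Step 5: Two-sided p-value via normal approximation = 2*(1 - Phi(|z|)) = 0.795809.
Step 6: alpha = 0.05. fail to reject H0.

R = 8, z = -0.2588, p = 0.795809, fail to reject H0.


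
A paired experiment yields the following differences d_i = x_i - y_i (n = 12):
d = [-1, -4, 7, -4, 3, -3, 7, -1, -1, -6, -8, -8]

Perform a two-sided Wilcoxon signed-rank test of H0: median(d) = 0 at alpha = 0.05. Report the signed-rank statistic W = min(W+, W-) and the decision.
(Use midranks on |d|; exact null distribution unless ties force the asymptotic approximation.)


Step 1: Drop any zero differences (none here) and take |d_i|.
|d| = [1, 4, 7, 4, 3, 3, 7, 1, 1, 6, 8, 8]
Step 2: Midrank |d_i| (ties get averaged ranks).
ranks: |1|->2, |4|->6.5, |7|->9.5, |4|->6.5, |3|->4.5, |3|->4.5, |7|->9.5, |1|->2, |1|->2, |6|->8, |8|->11.5, |8|->11.5
Step 3: Attach original signs; sum ranks with positive sign and with negative sign.
W+ = 9.5 + 4.5 + 9.5 = 23.5
W- = 2 + 6.5 + 6.5 + 4.5 + 2 + 2 + 8 + 11.5 + 11.5 = 54.5
(Check: W+ + W- = 78 should equal n(n+1)/2 = 78.)
Step 4: Test statistic W = min(W+, W-) = 23.5.
Step 5: Ties in |d|, so use the tie-corrected normal approximation.
        E[W] = n(n+1)/4 = 12*13/4 = 39.
        Tie groups: |d|=1 (t=3), |d|=3 (t=2), |d|=4 (t=2), |d|=7 (t=2), |d|=8 (t=2); sum(t^3 - t) = 48.
        Var[W] = n(n+1)(2n+1)/24 - sum(t^3-t)/48 = 3900/24 - 48/48 = 161.5.
        z = (W - E[W]) / sqrt(Var[W]) = (23.5 - 39) / 12.7083 = -1.2197.
        Two-sided p = 2*Phi(z) = 0.222587.
Step 6: alpha = 0.05. fail to reject H0.

W+ = 23.5, W- = 54.5, W = min = 23.5, p = 0.222587, fail to reject H0.


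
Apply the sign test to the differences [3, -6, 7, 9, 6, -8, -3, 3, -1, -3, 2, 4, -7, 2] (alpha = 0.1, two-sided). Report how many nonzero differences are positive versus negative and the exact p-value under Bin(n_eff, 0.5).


Step 1: Discard zero differences. Original n = 14; n_eff = number of nonzero differences = 14.
Nonzero differences (with sign): +3, -6, +7, +9, +6, -8, -3, +3, -1, -3, +2, +4, -7, +2
Step 2: Count signs: positive = 8, negative = 6.
Step 3: Under H0: P(positive) = 0.5, so the number of positives S ~ Bin(14, 0.5).
Step 4: Two-sided exact p-value = sum of Bin(14,0.5) probabilities at or below the observed probability = 0.790527.
Step 5: alpha = 0.1. fail to reject H0.

n_eff = 14, pos = 8, neg = 6, p = 0.790527, fail to reject H0.


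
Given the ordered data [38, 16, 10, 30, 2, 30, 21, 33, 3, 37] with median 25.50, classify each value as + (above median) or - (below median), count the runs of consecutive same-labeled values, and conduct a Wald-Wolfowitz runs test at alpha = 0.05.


Step 1: Compute median = 25.50; label A = above, B = below.
Labels in order: ABBABABABA  (n_A = 5, n_B = 5)
Step 2: Count runs R = 9.
Step 3: Under H0 (random ordering), E[R] = 2*n_A*n_B/(n_A+n_B) + 1 = 2*5*5/10 + 1 = 6.0000.
        Var[R] = 2*n_A*n_B*(2*n_A*n_B - n_A - n_B) / ((n_A+n_B)^2 * (n_A+n_B-1)) = 2000/900 = 2.2222.
        SD[R] = 1.4907.
Step 4: Continuity-corrected z = (R - 0.5 - E[R]) / SD[R] = (9 - 0.5 - 6.0000) / 1.4907 = 1.6771.
Step 5: Two-sided p-value via normal approximation = 2*(1 - Phi(|z|)) = 0.093533.
Step 6: alpha = 0.05. fail to reject H0.

R = 9, z = 1.6771, p = 0.093533, fail to reject H0.


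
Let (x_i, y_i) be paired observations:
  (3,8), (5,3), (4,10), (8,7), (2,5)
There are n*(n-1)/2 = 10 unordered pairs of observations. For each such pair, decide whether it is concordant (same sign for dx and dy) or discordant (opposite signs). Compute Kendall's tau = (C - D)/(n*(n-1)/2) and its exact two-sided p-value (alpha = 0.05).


Step 1: Enumerate the 10 unordered pairs (i,j) with i<j and classify each by sign(x_j-x_i) * sign(y_j-y_i).
  (1,2):dx=+2,dy=-5->D; (1,3):dx=+1,dy=+2->C; (1,4):dx=+5,dy=-1->D; (1,5):dx=-1,dy=-3->C
  (2,3):dx=-1,dy=+7->D; (2,4):dx=+3,dy=+4->C; (2,5):dx=-3,dy=+2->D; (3,4):dx=+4,dy=-3->D
  (3,5):dx=-2,dy=-5->C; (4,5):dx=-6,dy=-2->C
Step 2: C = 5, D = 5, total pairs = 10.
Step 3: tau = (C - D)/(n(n-1)/2) = (5 - 5)/10 = 0.000000.
Step 4: Exact two-sided p-value (enumerate n! = 120 permutations of y under H0): p = 1.000000.
Step 5: alpha = 0.05. fail to reject H0.

tau_b = 0.0000 (C=5, D=5), p = 1.000000, fail to reject H0.


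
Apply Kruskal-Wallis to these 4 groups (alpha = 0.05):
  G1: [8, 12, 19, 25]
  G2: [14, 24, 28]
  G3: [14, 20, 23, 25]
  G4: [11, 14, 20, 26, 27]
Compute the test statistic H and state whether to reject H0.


Step 1: Combine all N = 16 observations and assign midranks.
sorted (value, group, rank): (8,G1,1), (11,G4,2), (12,G1,3), (14,G2,5), (14,G3,5), (14,G4,5), (19,G1,7), (20,G3,8.5), (20,G4,8.5), (23,G3,10), (24,G2,11), (25,G1,12.5), (25,G3,12.5), (26,G4,14), (27,G4,15), (28,G2,16)
Step 2: Sum ranks within each group.
R_1 = 23.5 (n_1 = 4)
R_2 = 32 (n_2 = 3)
R_3 = 36 (n_3 = 4)
R_4 = 44.5 (n_4 = 5)
Step 3: H = 12/(N(N+1)) * sum(R_i^2/n_i) - 3(N+1)
     = 12/(16*17) * (23.5^2/4 + 32^2/3 + 36^2/4 + 44.5^2/5) - 3*17
     = 0.044118 * 1199.45 - 51
     = 1.916728.
Step 4: Ties present; correction factor C = 1 - 36/(16^3 - 16) = 0.991176. Corrected H = 1.916728 / 0.991176 = 1.933791.
Step 5: Under H0, H ~ chi^2(3); p-value = 0.586262.
Step 6: alpha = 0.05. fail to reject H0.

H = 1.9338, df = 3, p = 0.586262, fail to reject H0.


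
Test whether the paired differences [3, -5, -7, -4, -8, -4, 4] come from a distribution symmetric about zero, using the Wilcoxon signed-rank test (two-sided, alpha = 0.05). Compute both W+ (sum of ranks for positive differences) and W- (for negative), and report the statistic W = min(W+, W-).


Step 1: Drop any zero differences (none here) and take |d_i|.
|d| = [3, 5, 7, 4, 8, 4, 4]
Step 2: Midrank |d_i| (ties get averaged ranks).
ranks: |3|->1, |5|->5, |7|->6, |4|->3, |8|->7, |4|->3, |4|->3
Step 3: Attach original signs; sum ranks with positive sign and with negative sign.
W+ = 1 + 3 = 4
W- = 5 + 6 + 3 + 7 + 3 = 24
(Check: W+ + W- = 28 should equal n(n+1)/2 = 28.)
Step 4: Test statistic W = min(W+, W-) = 4.
Step 5: Ties in |d|, so use the tie-corrected normal approximation.
        E[W] = n(n+1)/4 = 7*8/4 = 14.
        Tie groups: |d|=4 (t=3); sum(t^3 - t) = 24.
        Var[W] = n(n+1)(2n+1)/24 - sum(t^3-t)/48 = 840/24 - 24/48 = 34.5.
        z = (W - E[W]) / sqrt(Var[W]) = (4 - 14) / 5.8737 = -1.7025.
        Two-sided p = 2*Phi(z) = 0.088659.
Step 6: alpha = 0.05. fail to reject H0.

W+ = 4, W- = 24, W = min = 4, p = 0.088659, fail to reject H0.


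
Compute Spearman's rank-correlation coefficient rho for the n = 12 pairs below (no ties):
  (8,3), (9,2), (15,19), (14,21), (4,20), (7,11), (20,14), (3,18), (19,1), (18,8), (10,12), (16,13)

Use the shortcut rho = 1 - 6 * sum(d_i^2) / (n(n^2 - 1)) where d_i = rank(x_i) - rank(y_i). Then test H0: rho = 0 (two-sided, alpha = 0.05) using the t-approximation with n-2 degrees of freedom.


Step 1: Rank x and y separately (midranks; no ties here).
rank(x): 8->4, 9->5, 15->8, 14->7, 4->2, 7->3, 20->12, 3->1, 19->11, 18->10, 10->6, 16->9
rank(y): 3->3, 2->2, 19->10, 21->12, 20->11, 11->5, 14->8, 18->9, 1->1, 8->4, 12->6, 13->7
Step 2: d_i = R_x(i) - R_y(i); compute d_i^2.
  (4-3)^2=1, (5-2)^2=9, (8-10)^2=4, (7-12)^2=25, (2-11)^2=81, (3-5)^2=4, (12-8)^2=16, (1-9)^2=64, (11-1)^2=100, (10-4)^2=36, (6-6)^2=0, (9-7)^2=4
sum(d^2) = 344.
Step 3: rho = 1 - 6*344 / (12*(12^2 - 1)) = 1 - 2064/1716 = -0.202797.
Step 4: Under H0, t = rho * sqrt((n-2)/(1-rho^2)) = -0.6549 ~ t(10).
Step 5: Two-sided p-value from the t-distribution with 10 df = 0.527302.
Step 6: alpha = 0.05. fail to reject H0.

rho = -0.2028, p = 0.527302, fail to reject H0 at alpha = 0.05.


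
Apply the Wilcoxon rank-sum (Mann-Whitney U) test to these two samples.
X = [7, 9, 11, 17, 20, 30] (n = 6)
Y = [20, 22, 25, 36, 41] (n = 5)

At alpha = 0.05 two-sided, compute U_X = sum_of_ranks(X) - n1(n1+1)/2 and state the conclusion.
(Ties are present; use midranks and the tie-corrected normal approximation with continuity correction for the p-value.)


Step 1: Combine and sort all 11 observations; assign midranks.
sorted (value, group): (7,X), (9,X), (11,X), (17,X), (20,X), (20,Y), (22,Y), (25,Y), (30,X), (36,Y), (41,Y)
ranks: 7->1, 9->2, 11->3, 17->4, 20->5.5, 20->5.5, 22->7, 25->8, 30->9, 36->10, 41->11
Step 2: Rank sum for X: R1 = 1 + 2 + 3 + 4 + 5.5 + 9 = 24.5.
Step 3: U_X = R1 - n1(n1+1)/2 = 24.5 - 6*7/2 = 24.5 - 21 = 3.5.
       U_Y = n1*n2 - U_X = 30 - 3.5 = 26.5.
Step 4: Ties are present, so use the tie-corrected normal approximation (with continuity correction) for the p-value.
Step 5: p-value = 0.044126; compare to alpha = 0.05. reject H0.

U_X = 3.5, p = 0.044126, reject H0 at alpha = 0.05.


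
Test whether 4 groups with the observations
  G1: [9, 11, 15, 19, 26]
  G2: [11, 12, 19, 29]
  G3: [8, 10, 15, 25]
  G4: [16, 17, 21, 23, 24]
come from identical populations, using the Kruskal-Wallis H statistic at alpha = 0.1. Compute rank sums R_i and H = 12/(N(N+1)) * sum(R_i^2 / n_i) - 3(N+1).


Step 1: Combine all N = 18 observations and assign midranks.
sorted (value, group, rank): (8,G3,1), (9,G1,2), (10,G3,3), (11,G1,4.5), (11,G2,4.5), (12,G2,6), (15,G1,7.5), (15,G3,7.5), (16,G4,9), (17,G4,10), (19,G1,11.5), (19,G2,11.5), (21,G4,13), (23,G4,14), (24,G4,15), (25,G3,16), (26,G1,17), (29,G2,18)
Step 2: Sum ranks within each group.
R_1 = 42.5 (n_1 = 5)
R_2 = 40 (n_2 = 4)
R_3 = 27.5 (n_3 = 4)
R_4 = 61 (n_4 = 5)
Step 3: H = 12/(N(N+1)) * sum(R_i^2/n_i) - 3(N+1)
     = 12/(18*19) * (42.5^2/5 + 40^2/4 + 27.5^2/4 + 61^2/5) - 3*19
     = 0.035088 * 1694.51 - 57
     = 2.456579.
Step 4: Ties present; correction factor C = 1 - 18/(18^3 - 18) = 0.996904. Corrected H = 2.456579 / 0.996904 = 2.464208.
Step 5: Under H0, H ~ chi^2(3); p-value = 0.481794.
Step 6: alpha = 0.1. fail to reject H0.

H = 2.4642, df = 3, p = 0.481794, fail to reject H0.


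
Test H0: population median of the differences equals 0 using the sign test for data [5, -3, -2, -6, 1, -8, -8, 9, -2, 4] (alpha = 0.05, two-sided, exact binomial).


Step 1: Discard zero differences. Original n = 10; n_eff = number of nonzero differences = 10.
Nonzero differences (with sign): +5, -3, -2, -6, +1, -8, -8, +9, -2, +4
Step 2: Count signs: positive = 4, negative = 6.
Step 3: Under H0: P(positive) = 0.5, so the number of positives S ~ Bin(10, 0.5).
Step 4: Two-sided exact p-value = sum of Bin(10,0.5) probabilities at or below the observed probability = 0.753906.
Step 5: alpha = 0.05. fail to reject H0.

n_eff = 10, pos = 4, neg = 6, p = 0.753906, fail to reject H0.


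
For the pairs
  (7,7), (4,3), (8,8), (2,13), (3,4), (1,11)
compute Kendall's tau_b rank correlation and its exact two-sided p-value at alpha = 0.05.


Step 1: Enumerate the 15 unordered pairs (i,j) with i<j and classify each by sign(x_j-x_i) * sign(y_j-y_i).
  (1,2):dx=-3,dy=-4->C; (1,3):dx=+1,dy=+1->C; (1,4):dx=-5,dy=+6->D; (1,5):dx=-4,dy=-3->C
  (1,6):dx=-6,dy=+4->D; (2,3):dx=+4,dy=+5->C; (2,4):dx=-2,dy=+10->D; (2,5):dx=-1,dy=+1->D
  (2,6):dx=-3,dy=+8->D; (3,4):dx=-6,dy=+5->D; (3,5):dx=-5,dy=-4->C; (3,6):dx=-7,dy=+3->D
  (4,5):dx=+1,dy=-9->D; (4,6):dx=-1,dy=-2->C; (5,6):dx=-2,dy=+7->D
Step 2: C = 6, D = 9, total pairs = 15.
Step 3: tau = (C - D)/(n(n-1)/2) = (6 - 9)/15 = -0.200000.
Step 4: Exact two-sided p-value (enumerate n! = 720 permutations of y under H0): p = 0.719444.
Step 5: alpha = 0.05. fail to reject H0.

tau_b = -0.2000 (C=6, D=9), p = 0.719444, fail to reject H0.


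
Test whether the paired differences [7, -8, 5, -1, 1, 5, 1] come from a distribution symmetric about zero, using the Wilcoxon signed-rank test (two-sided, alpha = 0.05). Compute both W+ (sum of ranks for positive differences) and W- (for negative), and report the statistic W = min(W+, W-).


Step 1: Drop any zero differences (none here) and take |d_i|.
|d| = [7, 8, 5, 1, 1, 5, 1]
Step 2: Midrank |d_i| (ties get averaged ranks).
ranks: |7|->6, |8|->7, |5|->4.5, |1|->2, |1|->2, |5|->4.5, |1|->2
Step 3: Attach original signs; sum ranks with positive sign and with negative sign.
W+ = 6 + 4.5 + 2 + 4.5 + 2 = 19
W- = 7 + 2 = 9
(Check: W+ + W- = 28 should equal n(n+1)/2 = 28.)
Step 4: Test statistic W = min(W+, W-) = 9.
Step 5: Ties in |d|, so use the tie-corrected normal approximation.
        E[W] = n(n+1)/4 = 7*8/4 = 14.
        Tie groups: |d|=1 (t=3), |d|=5 (t=2); sum(t^3 - t) = 30.
        Var[W] = n(n+1)(2n+1)/24 - sum(t^3-t)/48 = 840/24 - 30/48 = 34.375.
        z = (W - E[W]) / sqrt(Var[W]) = (9 - 14) / 5.8630 = -0.8528.
        Two-sided p = 2*Phi(z) = 0.393769.
Step 6: alpha = 0.05. fail to reject H0.

W+ = 19, W- = 9, W = min = 9, p = 0.393769, fail to reject H0.


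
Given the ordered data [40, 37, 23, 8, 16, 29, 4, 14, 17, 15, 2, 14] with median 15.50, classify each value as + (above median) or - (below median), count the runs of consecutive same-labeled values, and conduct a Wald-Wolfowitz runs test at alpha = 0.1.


Step 1: Compute median = 15.50; label A = above, B = below.
Labels in order: AAABAABBABBB  (n_A = 6, n_B = 6)
Step 2: Count runs R = 6.
Step 3: Under H0 (random ordering), E[R] = 2*n_A*n_B/(n_A+n_B) + 1 = 2*6*6/12 + 1 = 7.0000.
        Var[R] = 2*n_A*n_B*(2*n_A*n_B - n_A - n_B) / ((n_A+n_B)^2 * (n_A+n_B-1)) = 4320/1584 = 2.7273.
        SD[R] = 1.6514.
Step 4: Continuity-corrected z = (R + 0.5 - E[R]) / SD[R] = (6 + 0.5 - 7.0000) / 1.6514 = -0.3028.
Step 5: Two-sided p-value via normal approximation = 2*(1 - Phi(|z|)) = 0.762069.
Step 6: alpha = 0.1. fail to reject H0.

R = 6, z = -0.3028, p = 0.762069, fail to reject H0.


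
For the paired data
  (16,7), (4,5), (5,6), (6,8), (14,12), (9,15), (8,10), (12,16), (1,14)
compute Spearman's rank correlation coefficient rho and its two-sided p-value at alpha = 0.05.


Step 1: Rank x and y separately (midranks; no ties here).
rank(x): 16->9, 4->2, 5->3, 6->4, 14->8, 9->6, 8->5, 12->7, 1->1
rank(y): 7->3, 5->1, 6->2, 8->4, 12->6, 15->8, 10->5, 16->9, 14->7
Step 2: d_i = R_x(i) - R_y(i); compute d_i^2.
  (9-3)^2=36, (2-1)^2=1, (3-2)^2=1, (4-4)^2=0, (8-6)^2=4, (6-8)^2=4, (5-5)^2=0, (7-9)^2=4, (1-7)^2=36
sum(d^2) = 86.
Step 3: rho = 1 - 6*86 / (9*(9^2 - 1)) = 1 - 516/720 = 0.283333.
Step 4: Under H0, t = rho * sqrt((n-2)/(1-rho^2)) = 0.7817 ~ t(7).
Step 5: Two-sided p-value from the t-distribution with 7 df = 0.460030.
Step 6: alpha = 0.05. fail to reject H0.

rho = 0.2833, p = 0.460030, fail to reject H0 at alpha = 0.05.


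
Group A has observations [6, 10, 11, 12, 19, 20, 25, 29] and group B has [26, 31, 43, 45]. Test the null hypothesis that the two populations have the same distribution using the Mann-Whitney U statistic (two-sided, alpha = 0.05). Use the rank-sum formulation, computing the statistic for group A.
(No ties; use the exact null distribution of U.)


Step 1: Combine and sort all 12 observations; assign midranks.
sorted (value, group): (6,X), (10,X), (11,X), (12,X), (19,X), (20,X), (25,X), (26,Y), (29,X), (31,Y), (43,Y), (45,Y)
ranks: 6->1, 10->2, 11->3, 12->4, 19->5, 20->6, 25->7, 26->8, 29->9, 31->10, 43->11, 45->12
Step 2: Rank sum for X: R1 = 1 + 2 + 3 + 4 + 5 + 6 + 7 + 9 = 37.
Step 3: U_X = R1 - n1(n1+1)/2 = 37 - 8*9/2 = 37 - 36 = 1.
       U_Y = n1*n2 - U_X = 32 - 1 = 31.
Step 4: No ties, so the exact null distribution of U (based on enumerating the C(12,8) = 495 equally likely rank assignments) gives the two-sided p-value.
Step 5: p-value = 0.008081; compare to alpha = 0.05. reject H0.

U_X = 1, p = 0.008081, reject H0 at alpha = 0.05.


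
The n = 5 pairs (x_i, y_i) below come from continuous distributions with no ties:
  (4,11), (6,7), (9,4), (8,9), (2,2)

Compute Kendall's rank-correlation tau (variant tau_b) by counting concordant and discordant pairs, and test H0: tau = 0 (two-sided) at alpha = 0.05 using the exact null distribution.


Step 1: Enumerate the 10 unordered pairs (i,j) with i<j and classify each by sign(x_j-x_i) * sign(y_j-y_i).
  (1,2):dx=+2,dy=-4->D; (1,3):dx=+5,dy=-7->D; (1,4):dx=+4,dy=-2->D; (1,5):dx=-2,dy=-9->C
  (2,3):dx=+3,dy=-3->D; (2,4):dx=+2,dy=+2->C; (2,5):dx=-4,dy=-5->C; (3,4):dx=-1,dy=+5->D
  (3,5):dx=-7,dy=-2->C; (4,5):dx=-6,dy=-7->C
Step 2: C = 5, D = 5, total pairs = 10.
Step 3: tau = (C - D)/(n(n-1)/2) = (5 - 5)/10 = 0.000000.
Step 4: Exact two-sided p-value (enumerate n! = 120 permutations of y under H0): p = 1.000000.
Step 5: alpha = 0.05. fail to reject H0.

tau_b = 0.0000 (C=5, D=5), p = 1.000000, fail to reject H0.


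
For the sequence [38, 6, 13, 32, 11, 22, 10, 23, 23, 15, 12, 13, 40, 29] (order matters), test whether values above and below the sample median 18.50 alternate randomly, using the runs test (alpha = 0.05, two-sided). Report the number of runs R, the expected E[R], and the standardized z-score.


Step 1: Compute median = 18.50; label A = above, B = below.
Labels in order: ABBABABAABBBAA  (n_A = 7, n_B = 7)
Step 2: Count runs R = 9.
Step 3: Under H0 (random ordering), E[R] = 2*n_A*n_B/(n_A+n_B) + 1 = 2*7*7/14 + 1 = 8.0000.
        Var[R] = 2*n_A*n_B*(2*n_A*n_B - n_A - n_B) / ((n_A+n_B)^2 * (n_A+n_B-1)) = 8232/2548 = 3.2308.
        SD[R] = 1.7974.
Step 4: Continuity-corrected z = (R - 0.5 - E[R]) / SD[R] = (9 - 0.5 - 8.0000) / 1.7974 = 0.2782.
Step 5: Two-sided p-value via normal approximation = 2*(1 - Phi(|z|)) = 0.780879.
Step 6: alpha = 0.05. fail to reject H0.

R = 9, z = 0.2782, p = 0.780879, fail to reject H0.


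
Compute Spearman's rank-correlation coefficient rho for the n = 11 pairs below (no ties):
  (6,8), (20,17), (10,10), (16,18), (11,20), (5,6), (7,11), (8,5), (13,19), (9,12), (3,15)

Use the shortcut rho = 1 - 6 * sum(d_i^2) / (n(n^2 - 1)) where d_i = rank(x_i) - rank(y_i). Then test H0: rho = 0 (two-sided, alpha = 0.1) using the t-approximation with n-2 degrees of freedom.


Step 1: Rank x and y separately (midranks; no ties here).
rank(x): 6->3, 20->11, 10->7, 16->10, 11->8, 5->2, 7->4, 8->5, 13->9, 9->6, 3->1
rank(y): 8->3, 17->8, 10->4, 18->9, 20->11, 6->2, 11->5, 5->1, 19->10, 12->6, 15->7
Step 2: d_i = R_x(i) - R_y(i); compute d_i^2.
  (3-3)^2=0, (11-8)^2=9, (7-4)^2=9, (10-9)^2=1, (8-11)^2=9, (2-2)^2=0, (4-5)^2=1, (5-1)^2=16, (9-10)^2=1, (6-6)^2=0, (1-7)^2=36
sum(d^2) = 82.
Step 3: rho = 1 - 6*82 / (11*(11^2 - 1)) = 1 - 492/1320 = 0.627273.
Step 4: Under H0, t = rho * sqrt((n-2)/(1-rho^2)) = 2.4163 ~ t(9).
Step 5: Two-sided p-value from the t-distribution with 9 df = 0.038845.
Step 6: alpha = 0.1. reject H0.

rho = 0.6273, p = 0.038845, reject H0 at alpha = 0.1.


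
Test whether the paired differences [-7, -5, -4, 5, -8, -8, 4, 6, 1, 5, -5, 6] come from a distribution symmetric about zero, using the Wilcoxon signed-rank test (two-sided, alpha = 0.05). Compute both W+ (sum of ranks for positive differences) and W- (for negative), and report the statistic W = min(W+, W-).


Step 1: Drop any zero differences (none here) and take |d_i|.
|d| = [7, 5, 4, 5, 8, 8, 4, 6, 1, 5, 5, 6]
Step 2: Midrank |d_i| (ties get averaged ranks).
ranks: |7|->10, |5|->5.5, |4|->2.5, |5|->5.5, |8|->11.5, |8|->11.5, |4|->2.5, |6|->8.5, |1|->1, |5|->5.5, |5|->5.5, |6|->8.5
Step 3: Attach original signs; sum ranks with positive sign and with negative sign.
W+ = 5.5 + 2.5 + 8.5 + 1 + 5.5 + 8.5 = 31.5
W- = 10 + 5.5 + 2.5 + 11.5 + 11.5 + 5.5 = 46.5
(Check: W+ + W- = 78 should equal n(n+1)/2 = 78.)
Step 4: Test statistic W = min(W+, W-) = 31.5.
Step 5: Ties in |d|, so use the tie-corrected normal approximation.
        E[W] = n(n+1)/4 = 12*13/4 = 39.
        Tie groups: |d|=4 (t=2), |d|=5 (t=4), |d|=6 (t=2), |d|=8 (t=2); sum(t^3 - t) = 78.
        Var[W] = n(n+1)(2n+1)/24 - sum(t^3-t)/48 = 3900/24 - 78/48 = 160.875.
        z = (W - E[W]) / sqrt(Var[W]) = (31.5 - 39) / 12.6837 = -0.5913.
        Two-sided p = 2*Phi(z) = 0.554311.
Step 6: alpha = 0.05. fail to reject H0.

W+ = 31.5, W- = 46.5, W = min = 31.5, p = 0.554311, fail to reject H0.


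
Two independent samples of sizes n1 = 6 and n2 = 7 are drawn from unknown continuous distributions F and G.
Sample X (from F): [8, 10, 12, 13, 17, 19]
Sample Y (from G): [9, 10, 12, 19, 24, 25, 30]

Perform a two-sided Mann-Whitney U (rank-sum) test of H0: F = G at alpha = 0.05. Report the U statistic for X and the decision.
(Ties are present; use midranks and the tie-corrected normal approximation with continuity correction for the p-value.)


Step 1: Combine and sort all 13 observations; assign midranks.
sorted (value, group): (8,X), (9,Y), (10,X), (10,Y), (12,X), (12,Y), (13,X), (17,X), (19,X), (19,Y), (24,Y), (25,Y), (30,Y)
ranks: 8->1, 9->2, 10->3.5, 10->3.5, 12->5.5, 12->5.5, 13->7, 17->8, 19->9.5, 19->9.5, 24->11, 25->12, 30->13
Step 2: Rank sum for X: R1 = 1 + 3.5 + 5.5 + 7 + 8 + 9.5 = 34.5.
Step 3: U_X = R1 - n1(n1+1)/2 = 34.5 - 6*7/2 = 34.5 - 21 = 13.5.
       U_Y = n1*n2 - U_X = 42 - 13.5 = 28.5.
Step 4: Ties are present, so use the tie-corrected normal approximation (with continuity correction) for the p-value.
Step 5: p-value = 0.315308; compare to alpha = 0.05. fail to reject H0.

U_X = 13.5, p = 0.315308, fail to reject H0 at alpha = 0.05.
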